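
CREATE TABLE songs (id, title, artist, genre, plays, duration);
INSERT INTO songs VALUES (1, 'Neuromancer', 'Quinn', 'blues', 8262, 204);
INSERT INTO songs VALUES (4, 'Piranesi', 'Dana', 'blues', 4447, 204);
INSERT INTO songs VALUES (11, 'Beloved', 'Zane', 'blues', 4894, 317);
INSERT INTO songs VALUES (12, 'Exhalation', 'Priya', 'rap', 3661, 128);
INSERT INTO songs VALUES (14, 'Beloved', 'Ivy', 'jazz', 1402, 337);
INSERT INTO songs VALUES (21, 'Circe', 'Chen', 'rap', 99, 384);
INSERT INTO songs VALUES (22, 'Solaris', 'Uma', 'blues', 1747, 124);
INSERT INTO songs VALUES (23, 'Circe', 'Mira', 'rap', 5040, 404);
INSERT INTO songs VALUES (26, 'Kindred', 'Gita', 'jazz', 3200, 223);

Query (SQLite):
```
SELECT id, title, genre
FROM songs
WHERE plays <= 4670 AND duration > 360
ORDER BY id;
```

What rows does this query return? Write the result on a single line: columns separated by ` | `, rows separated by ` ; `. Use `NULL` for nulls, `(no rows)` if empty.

plays <= 4670: ids {4, 12, 14, 21, 22, 26}
duration > 360: ids {21, 23}
Combine with AND.

21 | Circe | rap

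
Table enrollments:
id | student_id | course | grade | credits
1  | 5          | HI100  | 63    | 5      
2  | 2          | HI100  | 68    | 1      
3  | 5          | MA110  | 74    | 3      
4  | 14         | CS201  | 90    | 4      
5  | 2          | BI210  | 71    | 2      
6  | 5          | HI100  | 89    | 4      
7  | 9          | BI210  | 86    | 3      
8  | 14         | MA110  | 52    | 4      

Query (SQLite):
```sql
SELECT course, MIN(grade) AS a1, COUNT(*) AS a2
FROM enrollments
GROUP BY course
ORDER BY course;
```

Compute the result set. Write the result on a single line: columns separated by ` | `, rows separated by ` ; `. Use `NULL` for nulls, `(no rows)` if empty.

Group enrollments by course.
Per group compute: MIN(grade), COUNT(*).
  BI210: ids {5, 7} → MIN(grade)=71, COUNT(*)=2
  CS201: ids {4} → MIN(grade)=90, COUNT(*)=1
  HI100: ids {1, 2, 6} → MIN(grade)=63, COUNT(*)=3
  MA110: ids {3, 8} → MIN(grade)=52, COUNT(*)=2

BI210 | 71 | 2 ; CS201 | 90 | 1 ; HI100 | 63 | 3 ; MA110 | 52 | 2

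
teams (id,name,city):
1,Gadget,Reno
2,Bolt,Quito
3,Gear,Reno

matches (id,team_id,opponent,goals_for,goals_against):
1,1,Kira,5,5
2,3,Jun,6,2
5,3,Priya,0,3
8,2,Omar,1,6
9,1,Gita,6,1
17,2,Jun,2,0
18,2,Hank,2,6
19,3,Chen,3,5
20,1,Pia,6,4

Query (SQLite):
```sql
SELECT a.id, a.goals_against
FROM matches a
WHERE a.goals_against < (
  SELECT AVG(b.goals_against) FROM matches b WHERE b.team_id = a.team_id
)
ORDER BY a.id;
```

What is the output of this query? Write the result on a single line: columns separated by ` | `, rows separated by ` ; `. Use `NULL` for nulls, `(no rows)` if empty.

For each matches row a, compute AVG(goals_against) over rows sharing a.team_id.
Keep row a if a.goals_against < that per-group AVG.
  team_id=1: AVG(goals_against) = 3.333333
  team_id=2: AVG(goals_against) = 4.0
  team_id=3: AVG(goals_against) = 3.333333

2 | 2 ; 5 | 3 ; 9 | 1 ; 17 | 0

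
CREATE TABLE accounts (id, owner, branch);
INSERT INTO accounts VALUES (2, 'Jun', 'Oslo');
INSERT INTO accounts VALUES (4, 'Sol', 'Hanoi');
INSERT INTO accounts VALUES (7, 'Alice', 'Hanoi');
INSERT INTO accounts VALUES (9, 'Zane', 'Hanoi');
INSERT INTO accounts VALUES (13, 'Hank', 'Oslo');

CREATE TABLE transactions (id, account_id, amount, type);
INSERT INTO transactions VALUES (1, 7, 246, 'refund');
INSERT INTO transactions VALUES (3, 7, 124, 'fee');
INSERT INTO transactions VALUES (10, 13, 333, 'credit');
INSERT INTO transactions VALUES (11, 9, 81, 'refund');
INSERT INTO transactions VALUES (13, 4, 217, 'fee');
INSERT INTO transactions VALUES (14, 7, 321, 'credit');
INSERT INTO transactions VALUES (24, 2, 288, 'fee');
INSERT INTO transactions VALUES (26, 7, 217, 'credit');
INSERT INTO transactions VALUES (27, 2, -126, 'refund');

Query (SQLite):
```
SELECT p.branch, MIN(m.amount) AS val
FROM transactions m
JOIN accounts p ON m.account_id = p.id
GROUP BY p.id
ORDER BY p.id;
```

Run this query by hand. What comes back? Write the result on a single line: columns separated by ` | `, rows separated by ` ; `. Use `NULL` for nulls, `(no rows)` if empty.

Oslo | -126 ; Hanoi | 217 ; Hanoi | 124 ; Hanoi | 81 ; Oslo | 333

Join each transactions row to its accounts via account_id.
Group joined rows by accounts.id; compute MIN(m.amount) per group.
  2: ids {24, 27} → MIN(m.amount)=-126
  4: ids {13} → MIN(m.amount)=217
  7: ids {1, 3, 14, 26} → MIN(m.amount)=124
  9: ids {11} → MIN(m.amount)=81
  13: ids {10} → MIN(m.amount)=333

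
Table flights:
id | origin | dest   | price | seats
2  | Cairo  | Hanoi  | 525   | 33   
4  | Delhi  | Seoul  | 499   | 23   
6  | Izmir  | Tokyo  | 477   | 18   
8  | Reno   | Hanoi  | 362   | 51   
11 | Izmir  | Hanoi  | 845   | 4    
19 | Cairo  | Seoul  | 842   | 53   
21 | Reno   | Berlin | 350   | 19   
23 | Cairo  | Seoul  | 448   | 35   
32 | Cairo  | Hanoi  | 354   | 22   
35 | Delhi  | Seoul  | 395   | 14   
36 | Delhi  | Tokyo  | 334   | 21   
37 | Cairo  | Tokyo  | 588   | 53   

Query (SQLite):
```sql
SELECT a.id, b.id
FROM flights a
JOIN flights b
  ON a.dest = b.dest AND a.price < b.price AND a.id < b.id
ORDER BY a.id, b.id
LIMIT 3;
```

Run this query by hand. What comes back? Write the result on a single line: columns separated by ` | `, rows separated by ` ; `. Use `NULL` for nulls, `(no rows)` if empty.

2 | 11 ; 4 | 19 ; 6 | 37

Pairs (a,b) with same dest, a.price < b.price, a.id < b.id.
dest groups: Berlin:{21} Hanoi:{2,8,11,32} Seoul:{4,19,23,35} Tokyo:{6,36,37}
Ordered by (a.id, b.id); first 3.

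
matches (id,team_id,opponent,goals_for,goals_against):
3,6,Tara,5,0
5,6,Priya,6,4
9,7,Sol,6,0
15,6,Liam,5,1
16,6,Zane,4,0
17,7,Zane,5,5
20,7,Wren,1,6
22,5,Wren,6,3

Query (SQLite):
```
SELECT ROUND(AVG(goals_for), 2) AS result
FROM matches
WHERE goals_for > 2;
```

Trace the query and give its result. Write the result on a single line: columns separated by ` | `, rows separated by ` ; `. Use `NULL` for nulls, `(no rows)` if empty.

Rows where goals_for > 2 → goals_for values: [5, 6, 6, 5, 4, 5, 6].
AVG = 37 / 7 (rounded to 2 dp).

5.29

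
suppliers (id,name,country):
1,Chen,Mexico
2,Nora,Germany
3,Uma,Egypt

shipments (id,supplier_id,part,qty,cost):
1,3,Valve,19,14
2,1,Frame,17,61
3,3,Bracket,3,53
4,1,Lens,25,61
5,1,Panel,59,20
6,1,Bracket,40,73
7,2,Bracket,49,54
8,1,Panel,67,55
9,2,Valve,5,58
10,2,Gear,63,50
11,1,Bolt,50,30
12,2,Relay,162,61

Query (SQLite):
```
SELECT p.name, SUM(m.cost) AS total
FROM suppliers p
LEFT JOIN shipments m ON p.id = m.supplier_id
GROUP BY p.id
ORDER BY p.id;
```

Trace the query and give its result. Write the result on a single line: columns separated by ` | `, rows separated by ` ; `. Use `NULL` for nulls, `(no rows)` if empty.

LEFT JOIN keeps every suppliers row; unmatched ones get NULL for shipments columns.
Group by suppliers.id and compute SUM(m.cost). SUM over an all-NULL group is NULL.
  1: ids {2, 4, 5, 6, 8, 11} → SUM(m.cost)=300
  2: ids {7, 9, 10, 12} → SUM(m.cost)=223
  3: ids {1, 3} → SUM(m.cost)=67

Chen | 300 ; Nora | 223 ; Uma | 67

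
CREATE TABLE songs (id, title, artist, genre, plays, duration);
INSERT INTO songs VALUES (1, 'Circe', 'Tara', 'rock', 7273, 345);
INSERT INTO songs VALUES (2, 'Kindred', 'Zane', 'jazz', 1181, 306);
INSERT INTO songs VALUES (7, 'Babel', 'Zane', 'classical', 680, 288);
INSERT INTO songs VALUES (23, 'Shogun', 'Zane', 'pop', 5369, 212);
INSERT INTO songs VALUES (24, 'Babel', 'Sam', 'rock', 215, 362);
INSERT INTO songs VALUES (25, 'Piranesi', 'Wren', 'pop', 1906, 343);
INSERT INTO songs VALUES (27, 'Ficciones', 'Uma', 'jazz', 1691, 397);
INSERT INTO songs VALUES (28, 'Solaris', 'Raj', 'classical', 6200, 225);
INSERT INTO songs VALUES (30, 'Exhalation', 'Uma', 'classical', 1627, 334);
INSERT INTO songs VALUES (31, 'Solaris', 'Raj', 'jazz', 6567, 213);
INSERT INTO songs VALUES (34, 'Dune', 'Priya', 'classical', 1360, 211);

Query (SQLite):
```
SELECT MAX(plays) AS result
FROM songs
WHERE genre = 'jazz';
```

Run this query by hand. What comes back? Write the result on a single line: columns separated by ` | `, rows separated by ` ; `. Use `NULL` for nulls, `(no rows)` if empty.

6567

Rows where genre='jazz' → plays values: [1181, 1691, 6567].
MAX of non-NULL values = 6567.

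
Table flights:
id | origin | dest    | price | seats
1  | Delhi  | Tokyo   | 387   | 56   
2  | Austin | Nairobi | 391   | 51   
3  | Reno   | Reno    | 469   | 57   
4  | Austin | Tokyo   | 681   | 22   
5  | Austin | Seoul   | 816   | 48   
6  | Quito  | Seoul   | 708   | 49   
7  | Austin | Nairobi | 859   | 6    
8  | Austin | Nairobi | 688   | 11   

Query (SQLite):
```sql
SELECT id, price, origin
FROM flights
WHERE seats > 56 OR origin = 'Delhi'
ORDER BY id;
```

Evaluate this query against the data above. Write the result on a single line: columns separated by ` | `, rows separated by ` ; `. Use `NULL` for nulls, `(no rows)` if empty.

seats > 56: ids {3}
origin = 'Delhi': ids {1}
Combine with OR.

1 | 387 | Delhi ; 3 | 469 | Reno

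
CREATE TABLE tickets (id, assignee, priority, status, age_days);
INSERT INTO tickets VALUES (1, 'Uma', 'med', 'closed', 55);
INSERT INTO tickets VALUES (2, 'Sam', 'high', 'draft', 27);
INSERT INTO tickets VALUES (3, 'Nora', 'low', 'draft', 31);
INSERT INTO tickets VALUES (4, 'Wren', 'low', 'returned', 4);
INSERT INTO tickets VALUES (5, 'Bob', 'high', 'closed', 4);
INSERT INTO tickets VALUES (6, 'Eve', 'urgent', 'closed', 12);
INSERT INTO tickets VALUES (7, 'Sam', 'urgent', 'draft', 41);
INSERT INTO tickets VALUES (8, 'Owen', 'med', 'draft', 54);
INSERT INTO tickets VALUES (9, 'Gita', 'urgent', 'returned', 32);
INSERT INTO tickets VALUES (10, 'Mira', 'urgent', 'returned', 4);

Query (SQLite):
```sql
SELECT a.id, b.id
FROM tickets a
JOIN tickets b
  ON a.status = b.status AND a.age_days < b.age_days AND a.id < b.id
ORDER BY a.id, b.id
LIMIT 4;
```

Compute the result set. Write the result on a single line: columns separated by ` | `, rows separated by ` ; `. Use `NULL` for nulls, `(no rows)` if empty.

2 | 3 ; 2 | 7 ; 2 | 8 ; 3 | 7

Pairs (a,b) with same status, a.age_days < b.age_days, a.id < b.id.
status groups: closed:{1,5,6} draft:{2,3,7,8} returned:{4,9,10}
Ordered by (a.id, b.id); first 4.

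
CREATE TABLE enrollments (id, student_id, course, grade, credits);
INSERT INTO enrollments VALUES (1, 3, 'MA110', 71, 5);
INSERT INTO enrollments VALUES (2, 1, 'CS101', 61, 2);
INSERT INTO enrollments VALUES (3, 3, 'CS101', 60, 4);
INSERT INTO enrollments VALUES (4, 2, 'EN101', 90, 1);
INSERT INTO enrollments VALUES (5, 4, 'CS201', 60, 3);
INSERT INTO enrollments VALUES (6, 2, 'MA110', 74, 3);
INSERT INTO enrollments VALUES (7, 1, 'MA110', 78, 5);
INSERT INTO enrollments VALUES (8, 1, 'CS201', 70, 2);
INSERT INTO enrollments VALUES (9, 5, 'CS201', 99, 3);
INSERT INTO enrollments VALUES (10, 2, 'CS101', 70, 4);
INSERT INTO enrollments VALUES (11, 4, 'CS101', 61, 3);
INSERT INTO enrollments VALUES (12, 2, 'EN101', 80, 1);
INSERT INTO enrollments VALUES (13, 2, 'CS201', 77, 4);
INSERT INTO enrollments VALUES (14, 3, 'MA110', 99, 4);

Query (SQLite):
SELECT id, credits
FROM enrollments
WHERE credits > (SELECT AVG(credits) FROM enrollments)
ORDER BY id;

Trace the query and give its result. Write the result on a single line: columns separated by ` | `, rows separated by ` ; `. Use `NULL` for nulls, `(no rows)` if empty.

Scalar subquery: AVG(credits) over all enrollments rows = 3.142857 (≈; comparison uses full precision).
Keep rows where credits > that value.

1 | 5 ; 3 | 4 ; 7 | 5 ; 10 | 4 ; 13 | 4 ; 14 | 4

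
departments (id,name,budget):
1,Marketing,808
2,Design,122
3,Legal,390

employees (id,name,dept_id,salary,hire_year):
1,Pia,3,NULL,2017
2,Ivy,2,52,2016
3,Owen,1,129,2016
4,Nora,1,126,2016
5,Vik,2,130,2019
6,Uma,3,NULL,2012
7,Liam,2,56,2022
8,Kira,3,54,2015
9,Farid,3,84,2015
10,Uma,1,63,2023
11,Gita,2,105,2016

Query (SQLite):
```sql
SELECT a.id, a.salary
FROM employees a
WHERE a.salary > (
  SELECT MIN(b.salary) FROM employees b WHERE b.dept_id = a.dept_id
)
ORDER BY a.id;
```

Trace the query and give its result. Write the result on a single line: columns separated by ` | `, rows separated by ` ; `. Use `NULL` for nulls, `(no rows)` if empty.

3 | 129 ; 4 | 126 ; 5 | 130 ; 7 | 56 ; 9 | 84 ; 11 | 105

For each employees row a, compute MIN(salary) over rows sharing a.dept_id.
Keep row a if a.salary > that per-group MIN.
  dept_id=1: MIN(salary) = 63
  dept_id=2: MIN(salary) = 52
  dept_id=3: MIN(salary) = 54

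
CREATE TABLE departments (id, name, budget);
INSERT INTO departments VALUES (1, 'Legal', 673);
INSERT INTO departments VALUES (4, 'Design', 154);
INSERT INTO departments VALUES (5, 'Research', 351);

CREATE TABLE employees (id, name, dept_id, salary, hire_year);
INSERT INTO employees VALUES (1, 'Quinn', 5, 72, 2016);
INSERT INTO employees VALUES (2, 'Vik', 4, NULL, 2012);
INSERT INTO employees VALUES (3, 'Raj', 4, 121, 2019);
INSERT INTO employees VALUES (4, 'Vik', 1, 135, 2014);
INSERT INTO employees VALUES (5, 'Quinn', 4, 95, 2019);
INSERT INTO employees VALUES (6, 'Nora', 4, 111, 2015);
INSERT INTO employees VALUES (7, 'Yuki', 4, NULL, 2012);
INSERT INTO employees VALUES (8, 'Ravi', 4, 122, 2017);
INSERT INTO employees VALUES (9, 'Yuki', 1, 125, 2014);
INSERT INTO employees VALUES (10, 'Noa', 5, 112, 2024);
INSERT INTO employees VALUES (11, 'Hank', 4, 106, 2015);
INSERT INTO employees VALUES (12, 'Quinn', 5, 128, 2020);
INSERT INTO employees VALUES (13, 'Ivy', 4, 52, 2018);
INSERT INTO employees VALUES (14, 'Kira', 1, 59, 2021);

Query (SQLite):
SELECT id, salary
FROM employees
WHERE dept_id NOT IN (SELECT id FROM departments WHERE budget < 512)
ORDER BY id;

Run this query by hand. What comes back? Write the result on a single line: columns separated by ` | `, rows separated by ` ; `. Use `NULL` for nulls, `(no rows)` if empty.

Inner query: departments.id where budget < 512.
Outer: keep employees rows whose dept_id is not in that set.
Inner query → {4, 5}

4 | 135 ; 9 | 125 ; 14 | 59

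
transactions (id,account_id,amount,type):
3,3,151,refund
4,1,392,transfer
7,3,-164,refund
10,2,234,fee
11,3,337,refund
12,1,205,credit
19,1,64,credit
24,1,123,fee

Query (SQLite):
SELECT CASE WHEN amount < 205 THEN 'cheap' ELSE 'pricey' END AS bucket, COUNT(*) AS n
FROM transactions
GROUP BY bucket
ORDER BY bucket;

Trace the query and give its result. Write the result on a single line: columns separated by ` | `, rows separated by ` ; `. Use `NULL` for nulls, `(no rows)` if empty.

Bucket rows by amount < 205 → 'cheap' else 'pricey'; count each bucket.

cheap | 4 ; pricey | 4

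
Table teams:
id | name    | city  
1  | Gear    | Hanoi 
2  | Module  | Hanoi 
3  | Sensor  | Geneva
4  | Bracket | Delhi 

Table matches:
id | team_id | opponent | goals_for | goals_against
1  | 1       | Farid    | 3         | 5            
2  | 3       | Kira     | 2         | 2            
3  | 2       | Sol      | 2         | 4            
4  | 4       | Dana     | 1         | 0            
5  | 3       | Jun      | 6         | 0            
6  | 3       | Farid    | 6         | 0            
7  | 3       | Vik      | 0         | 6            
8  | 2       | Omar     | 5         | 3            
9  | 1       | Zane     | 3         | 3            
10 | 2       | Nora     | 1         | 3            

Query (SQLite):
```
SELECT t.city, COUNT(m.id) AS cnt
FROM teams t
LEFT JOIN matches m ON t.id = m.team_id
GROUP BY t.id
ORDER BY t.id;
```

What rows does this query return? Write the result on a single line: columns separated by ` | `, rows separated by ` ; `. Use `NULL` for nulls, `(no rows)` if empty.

Hanoi | 2 ; Hanoi | 3 ; Geneva | 4 ; Delhi | 1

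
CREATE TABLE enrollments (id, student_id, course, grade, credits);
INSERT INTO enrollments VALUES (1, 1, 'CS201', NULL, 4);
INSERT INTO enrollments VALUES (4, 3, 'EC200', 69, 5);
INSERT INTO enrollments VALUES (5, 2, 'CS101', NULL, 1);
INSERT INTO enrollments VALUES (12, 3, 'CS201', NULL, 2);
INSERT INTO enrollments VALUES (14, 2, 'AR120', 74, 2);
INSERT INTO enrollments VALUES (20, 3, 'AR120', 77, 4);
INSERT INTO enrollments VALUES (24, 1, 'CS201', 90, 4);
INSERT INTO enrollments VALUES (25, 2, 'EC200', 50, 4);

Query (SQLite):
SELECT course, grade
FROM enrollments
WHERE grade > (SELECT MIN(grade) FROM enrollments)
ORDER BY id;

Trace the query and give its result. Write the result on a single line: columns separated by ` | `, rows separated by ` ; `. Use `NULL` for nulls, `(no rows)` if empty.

EC200 | 69 ; AR120 | 74 ; AR120 | 77 ; CS201 | 90

Scalar subquery: MIN(grade) over all enrollments rows = 50.
Keep rows where grade > that value.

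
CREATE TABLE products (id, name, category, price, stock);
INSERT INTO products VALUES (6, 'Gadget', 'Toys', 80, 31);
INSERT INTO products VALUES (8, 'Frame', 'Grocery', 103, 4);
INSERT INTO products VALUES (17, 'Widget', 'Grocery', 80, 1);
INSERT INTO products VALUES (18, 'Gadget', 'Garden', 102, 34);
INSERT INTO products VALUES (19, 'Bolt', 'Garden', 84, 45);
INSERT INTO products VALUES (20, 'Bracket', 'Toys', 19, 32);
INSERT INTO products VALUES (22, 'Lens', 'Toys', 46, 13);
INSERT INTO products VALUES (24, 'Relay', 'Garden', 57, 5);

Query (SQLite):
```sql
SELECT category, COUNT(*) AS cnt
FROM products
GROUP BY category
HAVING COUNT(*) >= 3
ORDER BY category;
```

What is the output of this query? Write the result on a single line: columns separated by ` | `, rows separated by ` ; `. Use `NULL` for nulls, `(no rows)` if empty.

Garden | 3 ; Toys | 3

Partition products by category; compute COUNT(*) within each group.
HAVING: keep groups with count ≥ 3.
  Garden: ids {18, 19, 24} → COUNT(*)=3
  Grocery: ids {8, 17} → COUNT(*)=2
  Toys: ids {6, 20, 22} → COUNT(*)=3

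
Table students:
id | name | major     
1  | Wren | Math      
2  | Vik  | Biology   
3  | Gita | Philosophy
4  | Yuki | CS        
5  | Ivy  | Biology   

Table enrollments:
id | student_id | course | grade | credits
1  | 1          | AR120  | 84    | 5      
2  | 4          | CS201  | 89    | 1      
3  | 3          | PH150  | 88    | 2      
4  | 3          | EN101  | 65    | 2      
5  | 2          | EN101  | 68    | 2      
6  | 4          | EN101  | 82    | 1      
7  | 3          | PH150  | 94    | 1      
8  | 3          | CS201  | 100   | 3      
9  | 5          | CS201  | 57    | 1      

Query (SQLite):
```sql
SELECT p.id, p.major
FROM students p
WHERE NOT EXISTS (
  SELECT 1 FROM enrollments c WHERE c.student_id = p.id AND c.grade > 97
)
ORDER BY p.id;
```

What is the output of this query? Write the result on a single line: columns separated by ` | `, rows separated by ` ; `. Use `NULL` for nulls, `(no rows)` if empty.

1 | Math ; 2 | Biology ; 4 | CS ; 5 | Biology

For each students row, check whether any enrollments with matching student_id has grade > 97.
Keep rows where that is false.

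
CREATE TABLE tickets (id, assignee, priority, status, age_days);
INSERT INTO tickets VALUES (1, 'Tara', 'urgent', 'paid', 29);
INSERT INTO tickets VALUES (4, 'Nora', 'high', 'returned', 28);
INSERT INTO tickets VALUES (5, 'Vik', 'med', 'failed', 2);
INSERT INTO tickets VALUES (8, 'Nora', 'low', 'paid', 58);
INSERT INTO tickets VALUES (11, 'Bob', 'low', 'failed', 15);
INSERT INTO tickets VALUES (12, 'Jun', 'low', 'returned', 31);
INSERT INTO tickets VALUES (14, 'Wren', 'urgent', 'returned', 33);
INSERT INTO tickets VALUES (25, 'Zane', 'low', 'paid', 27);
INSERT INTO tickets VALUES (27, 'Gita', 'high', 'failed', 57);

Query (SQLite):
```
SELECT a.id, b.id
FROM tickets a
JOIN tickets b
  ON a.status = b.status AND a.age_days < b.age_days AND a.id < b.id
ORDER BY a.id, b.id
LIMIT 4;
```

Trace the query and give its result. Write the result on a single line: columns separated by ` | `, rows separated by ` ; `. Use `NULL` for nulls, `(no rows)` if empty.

1 | 8 ; 4 | 12 ; 4 | 14 ; 5 | 11

Pairs (a,b) with same status, a.age_days < b.age_days, a.id < b.id.
status groups: failed:{5,11,27} paid:{1,8,25} returned:{4,12,14}
Ordered by (a.id, b.id); first 4.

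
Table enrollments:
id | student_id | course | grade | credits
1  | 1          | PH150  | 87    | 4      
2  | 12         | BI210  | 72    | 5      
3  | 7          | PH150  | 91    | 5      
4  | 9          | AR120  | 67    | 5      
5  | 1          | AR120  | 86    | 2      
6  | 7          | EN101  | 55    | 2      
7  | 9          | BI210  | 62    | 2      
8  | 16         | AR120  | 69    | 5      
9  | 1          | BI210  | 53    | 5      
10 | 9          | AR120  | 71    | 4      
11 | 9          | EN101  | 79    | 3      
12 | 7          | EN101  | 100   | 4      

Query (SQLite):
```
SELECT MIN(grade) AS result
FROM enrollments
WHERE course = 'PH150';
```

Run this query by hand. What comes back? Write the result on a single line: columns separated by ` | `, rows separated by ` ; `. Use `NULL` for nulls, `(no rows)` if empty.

Rows where course='PH150' → grade values: [87, 91].
MIN of non-NULL values = 87.

87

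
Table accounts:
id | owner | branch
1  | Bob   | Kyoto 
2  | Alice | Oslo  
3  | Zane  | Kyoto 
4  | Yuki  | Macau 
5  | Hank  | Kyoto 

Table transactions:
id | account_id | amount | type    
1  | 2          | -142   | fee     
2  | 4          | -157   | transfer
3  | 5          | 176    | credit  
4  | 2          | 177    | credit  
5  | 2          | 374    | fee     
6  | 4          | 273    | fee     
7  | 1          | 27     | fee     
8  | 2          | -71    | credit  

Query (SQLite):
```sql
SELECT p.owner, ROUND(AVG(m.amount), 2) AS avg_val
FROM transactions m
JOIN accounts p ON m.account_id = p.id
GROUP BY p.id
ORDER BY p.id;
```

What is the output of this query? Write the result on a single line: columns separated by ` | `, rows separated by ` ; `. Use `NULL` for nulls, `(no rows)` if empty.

Join each transactions row to its accounts via account_id.
Group joined rows by accounts.id; compute ROUND(AVG(m.amount), 2) per group.
  1: ids {7} → ROUND(AVG(m.amount), 2)=27
  2: ids {1, 4, 5, 8} → ROUND(AVG(m.amount), 2)=84.5
  4: ids {2, 6} → ROUND(AVG(m.amount), 2)=58
  5: ids {3} → ROUND(AVG(m.amount), 2)=176

Bob | 27 ; Alice | 84.5 ; Yuki | 58 ; Hank | 176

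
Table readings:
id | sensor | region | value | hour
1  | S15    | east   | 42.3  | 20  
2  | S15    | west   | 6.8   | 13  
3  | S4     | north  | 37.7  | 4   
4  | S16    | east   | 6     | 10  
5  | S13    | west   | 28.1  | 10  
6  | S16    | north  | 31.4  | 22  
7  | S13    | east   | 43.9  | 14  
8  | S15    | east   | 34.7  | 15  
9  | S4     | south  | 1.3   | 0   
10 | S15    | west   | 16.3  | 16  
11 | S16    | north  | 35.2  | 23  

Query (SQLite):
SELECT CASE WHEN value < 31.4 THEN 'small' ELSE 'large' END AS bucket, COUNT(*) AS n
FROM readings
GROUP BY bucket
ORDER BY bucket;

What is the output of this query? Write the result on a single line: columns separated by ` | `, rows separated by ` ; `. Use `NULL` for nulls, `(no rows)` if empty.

Bucket rows by value < 31.4 → 'small' else 'large'; count each bucket.

large | 6 ; small | 5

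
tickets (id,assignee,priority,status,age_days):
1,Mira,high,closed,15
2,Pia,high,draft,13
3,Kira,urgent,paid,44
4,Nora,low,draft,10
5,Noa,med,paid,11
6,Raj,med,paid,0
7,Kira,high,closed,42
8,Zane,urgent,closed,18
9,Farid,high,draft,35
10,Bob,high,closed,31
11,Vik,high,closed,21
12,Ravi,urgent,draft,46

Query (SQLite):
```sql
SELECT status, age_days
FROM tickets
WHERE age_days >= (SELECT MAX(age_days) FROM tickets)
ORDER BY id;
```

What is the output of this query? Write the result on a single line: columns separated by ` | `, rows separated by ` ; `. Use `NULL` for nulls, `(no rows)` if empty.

draft | 46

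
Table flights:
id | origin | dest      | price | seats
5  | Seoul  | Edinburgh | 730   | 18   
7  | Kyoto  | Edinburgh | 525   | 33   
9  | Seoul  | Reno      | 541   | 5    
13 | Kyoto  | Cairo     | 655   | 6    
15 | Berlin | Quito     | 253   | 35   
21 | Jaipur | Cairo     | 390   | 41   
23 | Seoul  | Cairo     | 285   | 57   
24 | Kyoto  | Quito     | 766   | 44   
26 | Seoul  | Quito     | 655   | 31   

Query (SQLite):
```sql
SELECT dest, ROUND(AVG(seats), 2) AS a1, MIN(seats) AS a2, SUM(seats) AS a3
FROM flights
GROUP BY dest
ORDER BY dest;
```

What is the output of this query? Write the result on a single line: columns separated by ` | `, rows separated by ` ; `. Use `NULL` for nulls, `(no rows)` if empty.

Group flights by dest.
Per group compute: ROUND(AVG(seats), 2), MIN(seats), SUM(seats).
  Cairo: ids {13, 21, 23} → ROUND(AVG(seats), 2)=34.67, MIN(seats)=6, SUM(seats)=104
  Edinburgh: ids {5, 7} → ROUND(AVG(seats), 2)=25.5, MIN(seats)=18, SUM(seats)=51
  Quito: ids {15, 24, 26} → ROUND(AVG(seats), 2)=36.67, MIN(seats)=31, SUM(seats)=110
  Reno: ids {9} → ROUND(AVG(seats), 2)=5, MIN(seats)=5, SUM(seats)=5

Cairo | 34.67 | 6 | 104 ; Edinburgh | 25.5 | 18 | 51 ; Quito | 36.67 | 31 | 110 ; Reno | 5 | 5 | 5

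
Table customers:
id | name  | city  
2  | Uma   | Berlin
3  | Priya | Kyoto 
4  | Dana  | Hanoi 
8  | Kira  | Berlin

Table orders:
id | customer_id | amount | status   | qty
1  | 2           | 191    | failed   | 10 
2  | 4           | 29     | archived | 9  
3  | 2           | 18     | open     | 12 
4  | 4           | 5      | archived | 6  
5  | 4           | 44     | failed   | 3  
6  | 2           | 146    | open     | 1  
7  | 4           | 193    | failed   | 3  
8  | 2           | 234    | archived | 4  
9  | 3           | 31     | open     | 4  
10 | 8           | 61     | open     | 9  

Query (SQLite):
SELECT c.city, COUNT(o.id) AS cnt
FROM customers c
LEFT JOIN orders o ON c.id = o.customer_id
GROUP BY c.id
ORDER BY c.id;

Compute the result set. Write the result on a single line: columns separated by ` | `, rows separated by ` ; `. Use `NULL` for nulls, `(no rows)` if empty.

Berlin | 4 ; Kyoto | 1 ; Hanoi | 4 ; Berlin | 1

LEFT JOIN keeps every customers row; unmatched ones get NULL for orders columns.
Group by customers.id and compute COUNT(o.id). COUNT(col) of an all-NULL group is 0.
  2: ids {1, 3, 6, 8} → COUNT(o.id)=4
  3: ids {9} → COUNT(o.id)=1
  4: ids {2, 4, 5, 7} → COUNT(o.id)=4
  8: ids {10} → COUNT(o.id)=1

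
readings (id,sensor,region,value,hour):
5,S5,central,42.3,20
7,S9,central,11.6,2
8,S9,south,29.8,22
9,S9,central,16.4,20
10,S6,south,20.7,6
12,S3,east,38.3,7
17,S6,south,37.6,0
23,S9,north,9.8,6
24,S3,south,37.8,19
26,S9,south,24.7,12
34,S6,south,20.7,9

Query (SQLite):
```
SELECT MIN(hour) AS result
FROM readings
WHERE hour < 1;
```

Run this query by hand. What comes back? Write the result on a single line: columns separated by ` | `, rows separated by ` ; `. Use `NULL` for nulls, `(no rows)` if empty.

0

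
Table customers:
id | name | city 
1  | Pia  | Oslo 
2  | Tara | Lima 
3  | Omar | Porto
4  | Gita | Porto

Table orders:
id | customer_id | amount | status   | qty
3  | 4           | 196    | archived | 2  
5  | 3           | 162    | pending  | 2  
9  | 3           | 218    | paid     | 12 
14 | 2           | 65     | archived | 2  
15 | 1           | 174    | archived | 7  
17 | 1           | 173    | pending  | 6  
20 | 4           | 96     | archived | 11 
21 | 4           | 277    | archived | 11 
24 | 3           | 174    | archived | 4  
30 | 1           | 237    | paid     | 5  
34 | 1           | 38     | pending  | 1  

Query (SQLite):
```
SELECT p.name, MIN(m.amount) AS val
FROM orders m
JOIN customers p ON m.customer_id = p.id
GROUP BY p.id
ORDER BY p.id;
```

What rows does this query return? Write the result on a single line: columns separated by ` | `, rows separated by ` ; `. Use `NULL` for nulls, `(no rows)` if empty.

Join each orders row to its customers via customer_id.
Group joined rows by customers.id; compute MIN(m.amount) per group.
  1: ids {15, 17, 30, 34} → MIN(m.amount)=38
  2: ids {14} → MIN(m.amount)=65
  3: ids {5, 9, 24} → MIN(m.amount)=162
  4: ids {3, 20, 21} → MIN(m.amount)=96

Pia | 38 ; Tara | 65 ; Omar | 162 ; Gita | 96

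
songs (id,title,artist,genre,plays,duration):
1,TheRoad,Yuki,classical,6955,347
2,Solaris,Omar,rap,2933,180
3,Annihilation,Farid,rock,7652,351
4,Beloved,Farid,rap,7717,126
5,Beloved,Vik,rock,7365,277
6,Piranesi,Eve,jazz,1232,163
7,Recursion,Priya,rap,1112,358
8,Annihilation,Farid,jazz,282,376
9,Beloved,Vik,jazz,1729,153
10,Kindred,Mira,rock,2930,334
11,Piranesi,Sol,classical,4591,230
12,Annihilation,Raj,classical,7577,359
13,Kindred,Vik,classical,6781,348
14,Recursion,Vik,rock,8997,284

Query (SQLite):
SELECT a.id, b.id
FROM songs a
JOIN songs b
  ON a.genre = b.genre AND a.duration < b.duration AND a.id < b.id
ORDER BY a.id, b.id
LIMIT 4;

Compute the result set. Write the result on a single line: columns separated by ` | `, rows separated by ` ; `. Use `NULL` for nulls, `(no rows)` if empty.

1 | 12 ; 1 | 13 ; 2 | 7 ; 4 | 7

Pairs (a,b) with same genre, a.duration < b.duration, a.id < b.id.
genre groups: classical:{1,11,12,13} jazz:{6,8,9} rap:{2,4,7} rock:{3,5,10,14}
Ordered by (a.id, b.id); first 4.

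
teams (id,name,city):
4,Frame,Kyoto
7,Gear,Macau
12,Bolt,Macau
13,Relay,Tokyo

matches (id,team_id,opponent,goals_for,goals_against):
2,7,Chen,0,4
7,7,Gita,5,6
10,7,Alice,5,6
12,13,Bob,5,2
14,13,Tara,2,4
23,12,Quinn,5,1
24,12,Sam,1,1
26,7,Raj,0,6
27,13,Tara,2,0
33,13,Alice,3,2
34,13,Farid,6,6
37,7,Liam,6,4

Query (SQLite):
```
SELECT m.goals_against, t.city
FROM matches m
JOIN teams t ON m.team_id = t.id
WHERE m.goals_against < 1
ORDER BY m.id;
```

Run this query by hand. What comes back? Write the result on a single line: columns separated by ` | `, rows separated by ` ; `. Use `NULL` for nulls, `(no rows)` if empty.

Each matches row matches the teams row where team_id = teams.id.
Then keep rows with m.goals_against < 1.

0 | Tokyo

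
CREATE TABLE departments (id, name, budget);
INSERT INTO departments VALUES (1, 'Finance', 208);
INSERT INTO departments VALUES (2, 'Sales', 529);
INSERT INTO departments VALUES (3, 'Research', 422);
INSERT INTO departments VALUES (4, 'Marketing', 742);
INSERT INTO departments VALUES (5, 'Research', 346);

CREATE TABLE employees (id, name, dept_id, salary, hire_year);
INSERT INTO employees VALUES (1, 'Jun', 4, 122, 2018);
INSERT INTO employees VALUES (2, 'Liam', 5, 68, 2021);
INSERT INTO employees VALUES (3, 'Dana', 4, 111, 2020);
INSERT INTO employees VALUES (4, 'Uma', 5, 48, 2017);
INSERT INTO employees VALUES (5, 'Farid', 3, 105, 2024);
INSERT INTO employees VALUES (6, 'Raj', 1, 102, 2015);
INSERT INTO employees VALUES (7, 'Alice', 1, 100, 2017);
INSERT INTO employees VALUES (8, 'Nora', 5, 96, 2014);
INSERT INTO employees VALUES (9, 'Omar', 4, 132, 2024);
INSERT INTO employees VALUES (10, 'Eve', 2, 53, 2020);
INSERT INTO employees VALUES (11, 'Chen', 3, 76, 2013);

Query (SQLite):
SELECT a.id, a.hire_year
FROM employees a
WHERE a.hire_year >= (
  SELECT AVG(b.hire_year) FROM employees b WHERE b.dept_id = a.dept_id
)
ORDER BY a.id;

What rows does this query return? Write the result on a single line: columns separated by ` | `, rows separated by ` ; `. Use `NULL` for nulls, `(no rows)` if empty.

For each employees row a, compute AVG(hire_year) over rows sharing a.dept_id.
Keep row a if a.hire_year >= that per-group AVG.
  dept_id=1: AVG(hire_year) = 2016.0
  dept_id=2: AVG(hire_year) = 2020.0
  dept_id=3: AVG(hire_year) = 2018.5
  dept_id=4: AVG(hire_year) = 2020.666667
  dept_id=5: AVG(hire_year) = 2017.333333

2 | 2021 ; 5 | 2024 ; 7 | 2017 ; 9 | 2024 ; 10 | 2020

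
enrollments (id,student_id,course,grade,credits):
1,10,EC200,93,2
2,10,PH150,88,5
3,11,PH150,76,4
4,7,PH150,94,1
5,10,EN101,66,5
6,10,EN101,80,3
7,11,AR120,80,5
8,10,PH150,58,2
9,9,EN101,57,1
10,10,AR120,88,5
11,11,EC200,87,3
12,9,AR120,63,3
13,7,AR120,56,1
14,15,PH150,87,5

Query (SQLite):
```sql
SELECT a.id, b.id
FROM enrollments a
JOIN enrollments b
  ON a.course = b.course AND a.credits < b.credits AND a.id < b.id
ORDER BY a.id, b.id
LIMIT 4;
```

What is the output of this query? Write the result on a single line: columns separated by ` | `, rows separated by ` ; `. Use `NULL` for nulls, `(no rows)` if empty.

1 | 11 ; 3 | 14 ; 4 | 8 ; 4 | 14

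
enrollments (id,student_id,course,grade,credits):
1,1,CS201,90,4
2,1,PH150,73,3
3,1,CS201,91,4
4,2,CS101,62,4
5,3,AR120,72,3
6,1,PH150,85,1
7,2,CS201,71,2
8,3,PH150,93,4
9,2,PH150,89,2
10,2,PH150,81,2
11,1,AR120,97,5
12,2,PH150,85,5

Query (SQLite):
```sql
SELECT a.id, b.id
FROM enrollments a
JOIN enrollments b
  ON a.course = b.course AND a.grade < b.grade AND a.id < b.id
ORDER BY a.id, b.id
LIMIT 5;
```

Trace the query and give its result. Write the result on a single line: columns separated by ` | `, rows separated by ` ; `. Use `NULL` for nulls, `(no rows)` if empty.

Pairs (a,b) with same course, a.grade < b.grade, a.id < b.id.
course groups: AR120:{5,11} CS101:{4} CS201:{1,3,7} PH150:{2,6,8,9,10,12}
Ordered by (a.id, b.id); first 5.

1 | 3 ; 2 | 6 ; 2 | 8 ; 2 | 9 ; 2 | 10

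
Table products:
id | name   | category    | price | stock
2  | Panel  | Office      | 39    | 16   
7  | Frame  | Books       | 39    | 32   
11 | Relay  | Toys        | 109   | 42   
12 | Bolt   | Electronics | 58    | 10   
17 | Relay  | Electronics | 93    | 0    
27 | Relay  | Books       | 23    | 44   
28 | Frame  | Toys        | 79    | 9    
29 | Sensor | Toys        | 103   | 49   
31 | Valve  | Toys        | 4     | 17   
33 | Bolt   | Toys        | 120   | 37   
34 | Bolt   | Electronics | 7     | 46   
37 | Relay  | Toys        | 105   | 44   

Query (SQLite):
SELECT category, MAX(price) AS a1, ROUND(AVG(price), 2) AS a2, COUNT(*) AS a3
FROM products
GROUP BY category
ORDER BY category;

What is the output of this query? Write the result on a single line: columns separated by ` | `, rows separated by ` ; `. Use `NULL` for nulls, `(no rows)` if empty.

Group products by category.
Per group compute: MAX(price), ROUND(AVG(price), 2), COUNT(*).
  Books: ids {7, 27} → MAX(price)=39, ROUND(AVG(price), 2)=31, COUNT(*)=2
  Electronics: ids {12, 17, 34} → MAX(price)=93, ROUND(AVG(price), 2)=52.67, COUNT(*)=3
  Office: ids {2} → MAX(price)=39, ROUND(AVG(price), 2)=39, COUNT(*)=1
  Toys: ids {11, 28, 29, 31, 33, 37} → MAX(price)=120, ROUND(AVG(price), 2)=86.67, COUNT(*)=6

Books | 39 | 31 | 2 ; Electronics | 93 | 52.67 | 3 ; Office | 39 | 39 | 1 ; Toys | 120 | 86.67 | 6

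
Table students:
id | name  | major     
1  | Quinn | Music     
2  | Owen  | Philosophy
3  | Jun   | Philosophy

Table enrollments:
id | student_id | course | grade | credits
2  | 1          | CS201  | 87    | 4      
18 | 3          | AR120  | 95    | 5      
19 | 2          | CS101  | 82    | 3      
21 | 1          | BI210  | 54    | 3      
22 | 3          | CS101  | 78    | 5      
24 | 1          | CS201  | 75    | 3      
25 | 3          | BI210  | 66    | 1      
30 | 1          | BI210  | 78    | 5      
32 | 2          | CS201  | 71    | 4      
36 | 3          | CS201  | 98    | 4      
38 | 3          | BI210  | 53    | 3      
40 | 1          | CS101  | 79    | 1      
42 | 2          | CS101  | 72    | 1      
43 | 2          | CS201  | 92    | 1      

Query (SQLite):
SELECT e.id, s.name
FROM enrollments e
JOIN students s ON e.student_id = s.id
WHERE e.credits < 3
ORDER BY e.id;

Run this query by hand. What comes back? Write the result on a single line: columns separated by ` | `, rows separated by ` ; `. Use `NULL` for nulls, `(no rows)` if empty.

Each enrollments row matches the students row where student_id = students.id.
Then keep rows with e.credits < 3.

25 | Jun ; 40 | Quinn ; 42 | Owen ; 43 | Owen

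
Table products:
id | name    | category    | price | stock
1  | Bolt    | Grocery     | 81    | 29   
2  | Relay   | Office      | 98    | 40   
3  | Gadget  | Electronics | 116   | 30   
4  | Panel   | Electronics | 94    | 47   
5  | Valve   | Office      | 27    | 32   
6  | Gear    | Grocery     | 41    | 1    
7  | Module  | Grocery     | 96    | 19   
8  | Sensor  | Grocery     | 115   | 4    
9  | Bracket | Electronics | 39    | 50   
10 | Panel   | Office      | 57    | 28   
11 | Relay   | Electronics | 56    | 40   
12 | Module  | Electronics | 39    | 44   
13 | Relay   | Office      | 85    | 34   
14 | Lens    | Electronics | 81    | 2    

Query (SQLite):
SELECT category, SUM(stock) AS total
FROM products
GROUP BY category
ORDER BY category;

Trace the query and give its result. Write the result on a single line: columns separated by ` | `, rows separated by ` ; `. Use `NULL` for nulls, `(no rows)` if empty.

Electronics | 213 ; Grocery | 53 ; Office | 134

Partition products by category; compute SUM(stock) within each group.
  Electronics: ids {3, 4, 9, 11, 12, 14} → SUM(stock)=213
  Grocery: ids {1, 6, 7, 8} → SUM(stock)=53
  Office: ids {2, 5, 10, 13} → SUM(stock)=134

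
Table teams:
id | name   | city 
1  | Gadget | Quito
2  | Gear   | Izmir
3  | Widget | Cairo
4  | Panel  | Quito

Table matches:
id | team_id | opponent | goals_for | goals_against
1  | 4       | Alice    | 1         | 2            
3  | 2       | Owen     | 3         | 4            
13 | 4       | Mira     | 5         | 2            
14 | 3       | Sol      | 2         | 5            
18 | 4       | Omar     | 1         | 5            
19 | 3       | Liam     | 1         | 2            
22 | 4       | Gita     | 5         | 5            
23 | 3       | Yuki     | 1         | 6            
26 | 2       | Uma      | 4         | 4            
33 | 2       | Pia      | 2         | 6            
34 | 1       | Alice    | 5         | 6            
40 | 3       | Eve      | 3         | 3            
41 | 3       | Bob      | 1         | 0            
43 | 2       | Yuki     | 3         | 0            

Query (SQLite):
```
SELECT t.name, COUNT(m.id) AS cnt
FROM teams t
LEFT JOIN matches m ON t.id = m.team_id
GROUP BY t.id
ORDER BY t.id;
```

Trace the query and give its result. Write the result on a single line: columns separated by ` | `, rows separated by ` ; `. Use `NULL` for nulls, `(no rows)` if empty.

LEFT JOIN keeps every teams row; unmatched ones get NULL for matches columns.
Group by teams.id and compute COUNT(m.id). COUNT(col) of an all-NULL group is 0.
  1: ids {34} → COUNT(m.id)=1
  2: ids {3, 26, 33, 43} → COUNT(m.id)=4
  3: ids {14, 19, 23, 40, 41} → COUNT(m.id)=5
  4: ids {1, 13, 18, 22} → COUNT(m.id)=4

Gadget | 1 ; Gear | 4 ; Widget | 5 ; Panel | 4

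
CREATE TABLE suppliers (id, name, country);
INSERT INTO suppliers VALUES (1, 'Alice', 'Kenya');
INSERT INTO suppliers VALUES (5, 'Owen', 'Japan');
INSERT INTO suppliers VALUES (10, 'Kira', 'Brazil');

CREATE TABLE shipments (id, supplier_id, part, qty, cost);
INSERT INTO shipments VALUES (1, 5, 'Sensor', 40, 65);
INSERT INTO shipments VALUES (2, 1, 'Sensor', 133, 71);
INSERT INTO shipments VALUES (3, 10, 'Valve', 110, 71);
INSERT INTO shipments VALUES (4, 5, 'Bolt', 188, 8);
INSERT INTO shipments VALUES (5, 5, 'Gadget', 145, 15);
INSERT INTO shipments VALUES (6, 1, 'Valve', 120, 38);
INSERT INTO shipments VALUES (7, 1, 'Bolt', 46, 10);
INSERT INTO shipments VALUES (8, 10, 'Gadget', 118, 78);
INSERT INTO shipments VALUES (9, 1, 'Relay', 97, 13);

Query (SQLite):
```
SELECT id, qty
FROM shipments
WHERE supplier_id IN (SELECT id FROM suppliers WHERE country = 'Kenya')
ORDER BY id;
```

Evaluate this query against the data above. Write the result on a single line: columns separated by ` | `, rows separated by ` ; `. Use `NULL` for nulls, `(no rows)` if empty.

2 | 133 ; 6 | 120 ; 7 | 46 ; 9 | 97

Inner query: suppliers.id where country = 'Kenya'.
Outer: keep shipments rows whose supplier_id is in that set.
Inner query → {1}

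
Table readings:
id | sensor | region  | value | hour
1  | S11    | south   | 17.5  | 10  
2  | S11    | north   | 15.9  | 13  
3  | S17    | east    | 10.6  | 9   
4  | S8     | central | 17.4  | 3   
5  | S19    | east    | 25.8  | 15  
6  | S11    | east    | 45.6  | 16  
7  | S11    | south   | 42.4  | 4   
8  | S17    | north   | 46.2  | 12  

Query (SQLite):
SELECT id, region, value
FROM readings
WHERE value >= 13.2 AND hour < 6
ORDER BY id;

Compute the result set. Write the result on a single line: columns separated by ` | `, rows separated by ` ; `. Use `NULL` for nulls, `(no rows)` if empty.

4 | central | 17.4 ; 7 | south | 42.4

value >= 13.2: ids {1, 2, 4, 5, 6, 7, 8}
hour < 6: ids {4, 7}
Combine with AND.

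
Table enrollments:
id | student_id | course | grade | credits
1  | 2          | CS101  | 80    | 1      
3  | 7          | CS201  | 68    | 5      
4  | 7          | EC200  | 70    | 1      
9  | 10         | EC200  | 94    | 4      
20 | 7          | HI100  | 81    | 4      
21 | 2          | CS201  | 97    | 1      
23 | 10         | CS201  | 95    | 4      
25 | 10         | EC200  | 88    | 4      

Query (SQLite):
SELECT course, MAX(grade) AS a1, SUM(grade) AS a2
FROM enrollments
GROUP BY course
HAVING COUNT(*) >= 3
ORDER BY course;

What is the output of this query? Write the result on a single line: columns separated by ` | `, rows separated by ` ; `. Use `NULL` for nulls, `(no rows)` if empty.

Group enrollments by course.
Per group compute: MAX(grade), SUM(grade).
HAVING: drop groups with fewer than 3 rows.
  CS101: ids {1} → MAX(grade)=80, SUM(grade)=80
  CS201: ids {3, 21, 23} → MAX(grade)=97, SUM(grade)=260
  EC200: ids {4, 9, 25} → MAX(grade)=94, SUM(grade)=252
  HI100: ids {20} → MAX(grade)=81, SUM(grade)=81

CS201 | 97 | 260 ; EC200 | 94 | 252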